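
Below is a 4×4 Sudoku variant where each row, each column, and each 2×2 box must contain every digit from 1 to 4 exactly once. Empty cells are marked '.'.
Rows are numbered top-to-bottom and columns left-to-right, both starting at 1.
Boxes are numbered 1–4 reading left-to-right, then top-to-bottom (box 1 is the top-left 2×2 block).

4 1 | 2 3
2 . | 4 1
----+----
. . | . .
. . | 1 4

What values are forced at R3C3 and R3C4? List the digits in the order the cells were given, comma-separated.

For R3C3:
  Row 3 already contains {}.
  Column 3 already contains {1, 2, 4}.
  Its 2×2 block (box 4) already contains {1, 4}.
  The only value from 1–4 not eliminated is 3, so R3C3 = 3.
For R3C4:
  Row 3 already contains {}.
  Column 4 already contains {1, 3, 4}.
  Its 2×2 block (box 4) already contains {1, 4}.
  The only value from 1–4 not eliminated is 2, so R3C4 = 2.

3,2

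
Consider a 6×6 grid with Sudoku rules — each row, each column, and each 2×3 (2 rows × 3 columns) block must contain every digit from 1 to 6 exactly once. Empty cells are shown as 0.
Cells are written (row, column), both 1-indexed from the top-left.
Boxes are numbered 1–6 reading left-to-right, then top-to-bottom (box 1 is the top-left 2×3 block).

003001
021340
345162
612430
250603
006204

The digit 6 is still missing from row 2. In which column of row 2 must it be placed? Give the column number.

6

Consider where 6 can go in row 2.
(2,1) is out (column 1 already has a 6).
So the only cell in row 2 that can hold 6 is (2,6).
That is column 6.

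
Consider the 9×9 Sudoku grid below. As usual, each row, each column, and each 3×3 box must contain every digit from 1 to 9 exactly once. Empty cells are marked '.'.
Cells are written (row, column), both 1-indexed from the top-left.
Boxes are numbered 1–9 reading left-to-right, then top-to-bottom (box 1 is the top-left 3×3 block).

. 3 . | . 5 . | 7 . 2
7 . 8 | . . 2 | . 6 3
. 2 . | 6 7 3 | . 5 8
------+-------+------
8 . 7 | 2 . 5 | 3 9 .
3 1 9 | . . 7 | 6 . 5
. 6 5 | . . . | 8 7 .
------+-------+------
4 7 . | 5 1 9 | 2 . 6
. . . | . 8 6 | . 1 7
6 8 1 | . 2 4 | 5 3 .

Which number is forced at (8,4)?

Row 8 already contains {1, 6, 7, 8}.
Column 4 already contains {2, 5, 6}.
Its 3×3 block (box 8) already contains {1, 2, 4, 5, 6, 8, 9}.
The only value from 1–9 not eliminated is 3, so (8,4) = 3.

3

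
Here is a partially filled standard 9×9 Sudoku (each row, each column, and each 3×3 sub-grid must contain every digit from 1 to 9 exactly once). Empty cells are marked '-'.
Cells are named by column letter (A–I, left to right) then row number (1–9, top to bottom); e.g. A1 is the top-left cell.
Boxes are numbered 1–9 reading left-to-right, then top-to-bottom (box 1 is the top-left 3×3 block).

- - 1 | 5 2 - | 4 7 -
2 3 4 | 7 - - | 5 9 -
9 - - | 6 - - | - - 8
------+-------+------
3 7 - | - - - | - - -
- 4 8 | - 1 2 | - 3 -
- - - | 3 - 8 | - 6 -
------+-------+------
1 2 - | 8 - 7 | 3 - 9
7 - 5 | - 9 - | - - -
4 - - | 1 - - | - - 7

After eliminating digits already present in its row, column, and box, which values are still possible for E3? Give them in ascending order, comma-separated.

Row 3 already contains {6, 8, 9}.
Column E already contains {1, 2, 9}.
Its 3×3 block (box 2) already contains {2, 5, 6, 7}.
Removing those from 1–9 leaves {3, 4} as the candidates for E3.

3,4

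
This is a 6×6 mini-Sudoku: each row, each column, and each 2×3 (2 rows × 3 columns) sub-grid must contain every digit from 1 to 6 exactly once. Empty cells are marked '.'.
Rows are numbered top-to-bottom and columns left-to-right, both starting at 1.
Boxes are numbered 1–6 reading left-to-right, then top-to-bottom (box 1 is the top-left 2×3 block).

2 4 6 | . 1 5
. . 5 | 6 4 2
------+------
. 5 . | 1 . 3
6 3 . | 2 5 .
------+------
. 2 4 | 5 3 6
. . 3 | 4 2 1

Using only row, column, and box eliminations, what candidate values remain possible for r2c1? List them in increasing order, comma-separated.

Row 2 already contains {2, 4, 5, 6}.
Column 1 already contains {2, 6}.
Its 2×3 block (box 1) already contains {2, 4, 5, 6}.
Removing those from 1–6 leaves {1, 3} as the candidates for r2c1.

1,3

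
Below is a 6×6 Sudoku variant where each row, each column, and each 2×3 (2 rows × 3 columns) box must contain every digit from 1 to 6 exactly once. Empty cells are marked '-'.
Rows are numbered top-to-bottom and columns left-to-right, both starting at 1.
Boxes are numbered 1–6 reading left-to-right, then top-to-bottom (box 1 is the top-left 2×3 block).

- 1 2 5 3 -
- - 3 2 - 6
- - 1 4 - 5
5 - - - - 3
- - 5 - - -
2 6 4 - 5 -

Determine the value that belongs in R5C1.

1

Cell R5C1 itself could take any of {1, 3} by direct elimination.
Consider where 1 can go in box 5.
R5C2 is out (column 2 already has a 1).
So the only cell in box 5 that can hold 1 is R5C1.
Therefore R5C1 = 1.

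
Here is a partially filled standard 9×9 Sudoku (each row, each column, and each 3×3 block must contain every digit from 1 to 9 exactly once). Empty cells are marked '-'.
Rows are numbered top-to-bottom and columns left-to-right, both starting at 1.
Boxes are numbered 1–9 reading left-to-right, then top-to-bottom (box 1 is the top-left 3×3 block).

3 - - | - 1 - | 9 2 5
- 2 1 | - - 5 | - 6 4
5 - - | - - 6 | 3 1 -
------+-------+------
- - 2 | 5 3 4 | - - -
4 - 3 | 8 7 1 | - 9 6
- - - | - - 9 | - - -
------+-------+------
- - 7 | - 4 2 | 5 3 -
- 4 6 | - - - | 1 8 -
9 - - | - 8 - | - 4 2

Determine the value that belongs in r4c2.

Cell r4c2 itself could take any of {1, 6, 7, 8, 9} by direct elimination.
Consider where 9 can go in box 4.
r4c1 is out (column 1 already has a 9).
r5c2 is out (row 5 already has a 9).
r6c1 is out (row 6 already has a 9).
r6c2 is out (row 6 already has a 9).
r6c3 is out (row 6 already has a 9).
So the only cell in box 4 that can hold 9 is r4c2.
Therefore r4c2 = 9.

9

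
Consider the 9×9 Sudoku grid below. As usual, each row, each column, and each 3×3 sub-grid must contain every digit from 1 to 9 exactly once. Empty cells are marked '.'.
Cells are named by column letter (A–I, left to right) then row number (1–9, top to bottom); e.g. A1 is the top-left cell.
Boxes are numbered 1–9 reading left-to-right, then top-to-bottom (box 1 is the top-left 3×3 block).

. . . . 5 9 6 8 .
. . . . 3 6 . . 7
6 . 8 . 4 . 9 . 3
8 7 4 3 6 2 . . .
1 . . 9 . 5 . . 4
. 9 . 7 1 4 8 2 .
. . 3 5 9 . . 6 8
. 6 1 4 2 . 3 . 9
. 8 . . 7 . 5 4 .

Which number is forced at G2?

Cell G2 itself could take any of {1, 2, 4} by direct elimination.
Consider where 4 can go in column G.
G4 is out (row 4 already has a 4).
G5 is out (row 5 already has a 4).
G7 is out (box 9 already has a 4).
So the only cell in column G that can hold 4 is G2.
Therefore G2 = 4.

4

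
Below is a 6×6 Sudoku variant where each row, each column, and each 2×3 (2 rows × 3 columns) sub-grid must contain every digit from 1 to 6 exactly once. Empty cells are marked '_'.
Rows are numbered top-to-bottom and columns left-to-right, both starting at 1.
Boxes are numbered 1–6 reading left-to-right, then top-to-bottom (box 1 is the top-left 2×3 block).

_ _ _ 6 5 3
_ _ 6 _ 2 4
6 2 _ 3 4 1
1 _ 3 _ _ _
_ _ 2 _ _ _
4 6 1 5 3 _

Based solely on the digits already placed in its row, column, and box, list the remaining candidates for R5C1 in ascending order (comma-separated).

Row 5 already contains {2}.
Column 1 already contains {1, 4, 6}.
Its 2×3 block (box 5) already contains {1, 2, 4, 6}.
Removing those from 1–6 leaves {3, 5} as the candidates for R5C1.

3,5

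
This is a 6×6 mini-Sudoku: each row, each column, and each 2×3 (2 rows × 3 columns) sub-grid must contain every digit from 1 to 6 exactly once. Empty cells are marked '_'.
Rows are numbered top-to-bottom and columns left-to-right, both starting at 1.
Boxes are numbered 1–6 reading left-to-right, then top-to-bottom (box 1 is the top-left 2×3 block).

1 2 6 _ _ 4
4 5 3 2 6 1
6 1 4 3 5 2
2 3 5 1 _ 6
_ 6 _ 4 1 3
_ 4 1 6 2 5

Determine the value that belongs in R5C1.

Row 5 already contains {1, 3, 4, 6}.
Column 1 already contains {1, 2, 4, 6}.
Its 2×3 block (box 5) already contains {1, 4, 6}.
The only value from 1–6 not eliminated is 5, so R5C1 = 5.

5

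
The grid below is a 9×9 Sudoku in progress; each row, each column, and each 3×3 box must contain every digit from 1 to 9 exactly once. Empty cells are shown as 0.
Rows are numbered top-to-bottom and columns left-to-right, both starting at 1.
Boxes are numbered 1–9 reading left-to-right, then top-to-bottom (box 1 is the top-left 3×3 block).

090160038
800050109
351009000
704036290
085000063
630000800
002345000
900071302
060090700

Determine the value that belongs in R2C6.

Cell R2C6 itself could take any of {2, 3, 4, 7} by direct elimination.
Consider where 3 can go in box 2.
R1C6 is out (row 1 already has a 3).
R2C4 is out (column 4 already has a 3).
R3C4 is out (row 3 already has a 3).
R3C5 is out (row 3 already has a 3).
So the only cell in box 2 that can hold 3 is R2C6.
Therefore R2C6 = 3.

3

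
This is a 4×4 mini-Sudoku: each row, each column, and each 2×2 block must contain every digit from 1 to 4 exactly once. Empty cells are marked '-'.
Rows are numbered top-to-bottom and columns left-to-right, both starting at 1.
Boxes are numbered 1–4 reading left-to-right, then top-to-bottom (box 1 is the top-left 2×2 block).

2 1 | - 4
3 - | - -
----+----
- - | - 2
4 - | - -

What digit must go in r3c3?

Cell r3c3 itself could take any of {1, 3, 4} by direct elimination.
Consider where 4 can go in box 4.
r4c3 is out (row 4 already has a 4).
r4c4 is out (row 4 already has a 4).
So the only cell in box 4 that can hold 4 is r3c3.
Therefore r3c3 = 4.

4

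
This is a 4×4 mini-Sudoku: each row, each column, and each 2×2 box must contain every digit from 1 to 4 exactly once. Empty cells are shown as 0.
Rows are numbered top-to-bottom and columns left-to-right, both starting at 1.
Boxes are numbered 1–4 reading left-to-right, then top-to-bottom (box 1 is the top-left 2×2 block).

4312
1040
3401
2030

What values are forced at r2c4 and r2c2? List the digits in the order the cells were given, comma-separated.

3,2

For r2c4:
  Row 2 already contains {1, 4}.
  Column 4 already contains {1, 2}.
  Its 2×2 block (box 2) already contains {1, 2, 4}.
  The only value from 1–4 not eliminated is 3, so r2c4 = 3.
For r2c2:
  Row 2 already contains {1, 4}.
  Column 2 already contains {3, 4}.
  Its 2×2 block (box 1) already contains {1, 3, 4}.
  The only value from 1–4 not eliminated is 2, so r2c2 = 2.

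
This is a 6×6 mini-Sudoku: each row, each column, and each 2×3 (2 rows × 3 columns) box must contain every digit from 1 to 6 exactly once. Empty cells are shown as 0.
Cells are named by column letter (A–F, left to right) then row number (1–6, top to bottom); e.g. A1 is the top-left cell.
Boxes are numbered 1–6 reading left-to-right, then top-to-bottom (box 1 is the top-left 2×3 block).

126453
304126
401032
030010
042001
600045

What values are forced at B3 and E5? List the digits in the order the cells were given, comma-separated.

6,6

For B3:
  Consider where 6 can go in box 3.
  A4 is out (column A already has a 6).
  C4 is out (column C already has a 6).
  So the only cell in box 3 that can hold 6 is B3.
  So B3 = 6.
For E5:
  Row 5 already contains {1, 2, 4}.
  Column E already contains {1, 2, 3, 4, 5}.
  Its 2×3 block (box 6) already contains {1, 4, 5}.
  The only value from 1–6 not eliminated is 6, so E5 = 6.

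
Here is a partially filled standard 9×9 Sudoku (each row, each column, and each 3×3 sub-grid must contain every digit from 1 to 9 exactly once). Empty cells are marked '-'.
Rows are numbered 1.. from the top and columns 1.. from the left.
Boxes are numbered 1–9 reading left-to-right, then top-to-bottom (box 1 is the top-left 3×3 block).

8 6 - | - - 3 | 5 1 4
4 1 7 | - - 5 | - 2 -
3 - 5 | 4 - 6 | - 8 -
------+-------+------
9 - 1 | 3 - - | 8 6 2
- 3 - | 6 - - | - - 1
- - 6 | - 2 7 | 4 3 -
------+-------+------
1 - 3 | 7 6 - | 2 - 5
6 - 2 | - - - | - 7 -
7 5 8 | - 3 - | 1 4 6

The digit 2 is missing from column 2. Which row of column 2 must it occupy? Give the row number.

3

Consider where 2 can go in column 2.
row 4, column 2 is out (row 4 already has a 2).
row 6, column 2 is out (row 6 already has a 2).
row 7, column 2 is out (row 7 already has a 2).
row 8, column 2 is out (row 8 already has a 2).
So the only cell in column 2 that can hold 2 is row 3, column 2.
That is row 3.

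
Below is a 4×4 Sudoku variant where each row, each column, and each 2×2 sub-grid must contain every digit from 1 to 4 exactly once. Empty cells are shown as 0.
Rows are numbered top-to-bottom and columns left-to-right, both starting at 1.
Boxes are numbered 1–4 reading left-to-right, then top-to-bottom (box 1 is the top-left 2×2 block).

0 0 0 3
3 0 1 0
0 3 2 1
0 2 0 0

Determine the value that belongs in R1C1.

2

Cell R1C1 itself could take any of {1, 2, 4} by direct elimination.
Consider where 2 can go in box 1.
R1C2 is out (column 2 already has a 2).
R2C2 is out (column 2 already has a 2).
So the only cell in box 1 that can hold 2 is R1C1.
Therefore R1C1 = 2.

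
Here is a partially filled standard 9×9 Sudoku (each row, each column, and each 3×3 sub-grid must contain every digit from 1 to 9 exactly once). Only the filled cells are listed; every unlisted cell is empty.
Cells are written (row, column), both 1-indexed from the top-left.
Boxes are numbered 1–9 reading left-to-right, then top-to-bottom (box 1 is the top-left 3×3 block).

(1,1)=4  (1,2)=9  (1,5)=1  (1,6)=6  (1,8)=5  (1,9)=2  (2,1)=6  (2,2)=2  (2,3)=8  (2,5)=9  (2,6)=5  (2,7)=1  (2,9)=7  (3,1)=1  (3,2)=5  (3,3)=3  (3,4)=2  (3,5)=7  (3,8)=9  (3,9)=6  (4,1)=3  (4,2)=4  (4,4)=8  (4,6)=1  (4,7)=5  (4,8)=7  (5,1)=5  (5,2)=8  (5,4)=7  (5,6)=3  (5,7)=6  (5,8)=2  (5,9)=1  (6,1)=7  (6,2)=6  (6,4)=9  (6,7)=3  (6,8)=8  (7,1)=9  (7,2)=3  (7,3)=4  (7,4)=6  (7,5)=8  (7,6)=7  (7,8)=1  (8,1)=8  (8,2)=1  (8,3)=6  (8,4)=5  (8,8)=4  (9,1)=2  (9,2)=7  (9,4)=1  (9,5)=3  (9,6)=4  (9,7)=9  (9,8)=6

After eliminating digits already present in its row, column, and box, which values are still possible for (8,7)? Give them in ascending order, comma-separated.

2,7

Row 8 already contains {1, 4, 5, 6, 8}.
Column 7 already contains {1, 3, 5, 6, 9}.
Its 3×3 block (box 9) already contains {1, 4, 6, 9}.
Removing those from 1–9 leaves {2, 7} as the candidates for (8,7).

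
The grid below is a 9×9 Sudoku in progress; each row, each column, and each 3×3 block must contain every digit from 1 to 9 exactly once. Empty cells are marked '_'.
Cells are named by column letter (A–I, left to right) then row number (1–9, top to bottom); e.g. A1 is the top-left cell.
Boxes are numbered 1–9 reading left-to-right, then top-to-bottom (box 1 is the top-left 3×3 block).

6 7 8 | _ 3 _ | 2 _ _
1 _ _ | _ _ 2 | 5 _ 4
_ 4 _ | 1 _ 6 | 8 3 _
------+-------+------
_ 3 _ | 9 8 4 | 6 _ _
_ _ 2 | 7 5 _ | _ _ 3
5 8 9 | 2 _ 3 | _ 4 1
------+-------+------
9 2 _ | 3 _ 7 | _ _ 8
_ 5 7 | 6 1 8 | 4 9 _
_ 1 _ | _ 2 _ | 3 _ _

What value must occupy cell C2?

3

Row 2 already contains {1, 2, 4, 5}.
Column C already contains {2, 7, 8, 9}.
Its 3×3 block (box 1) already contains {1, 4, 6, 7, 8}.
The only value from 1–9 not eliminated is 3, so C2 = 3.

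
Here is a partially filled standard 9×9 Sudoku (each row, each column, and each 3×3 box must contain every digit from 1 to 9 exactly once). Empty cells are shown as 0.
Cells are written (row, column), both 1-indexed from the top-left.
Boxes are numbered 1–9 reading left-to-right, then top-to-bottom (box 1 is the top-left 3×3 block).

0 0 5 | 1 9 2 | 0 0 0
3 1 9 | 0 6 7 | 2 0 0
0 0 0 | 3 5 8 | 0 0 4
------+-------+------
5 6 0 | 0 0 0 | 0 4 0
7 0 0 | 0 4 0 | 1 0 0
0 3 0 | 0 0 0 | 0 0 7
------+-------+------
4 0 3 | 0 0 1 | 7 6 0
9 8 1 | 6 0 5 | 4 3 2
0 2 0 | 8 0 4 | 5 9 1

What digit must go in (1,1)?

8

Cell (1,1) itself could take any of {6, 8} by direct elimination.
Consider where 8 can go in box 1.
(1,2) is out (column 2 already has a 8).
(3,1) is out (row 3 already has a 8).
(3,2) is out (row 3 already has a 8).
(3,3) is out (row 3 already has a 8).
So the only cell in box 1 that can hold 8 is (1,1).
Therefore (1,1) = 8.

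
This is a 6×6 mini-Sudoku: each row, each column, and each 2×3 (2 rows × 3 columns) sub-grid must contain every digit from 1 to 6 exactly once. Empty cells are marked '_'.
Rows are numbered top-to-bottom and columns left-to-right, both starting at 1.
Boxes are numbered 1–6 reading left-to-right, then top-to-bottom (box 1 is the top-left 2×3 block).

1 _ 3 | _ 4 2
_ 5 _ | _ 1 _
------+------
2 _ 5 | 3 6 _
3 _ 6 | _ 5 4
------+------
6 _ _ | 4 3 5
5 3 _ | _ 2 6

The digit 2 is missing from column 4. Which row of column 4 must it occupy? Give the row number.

Consider where 2 can go in column 4.
r1c4 is out (row 1 already has a 2).
r2c4 is out (box 2 already has a 2).
r6c4 is out (row 6 already has a 2).
So the only cell in column 4 that can hold 2 is r4c4.
That is row 4.

4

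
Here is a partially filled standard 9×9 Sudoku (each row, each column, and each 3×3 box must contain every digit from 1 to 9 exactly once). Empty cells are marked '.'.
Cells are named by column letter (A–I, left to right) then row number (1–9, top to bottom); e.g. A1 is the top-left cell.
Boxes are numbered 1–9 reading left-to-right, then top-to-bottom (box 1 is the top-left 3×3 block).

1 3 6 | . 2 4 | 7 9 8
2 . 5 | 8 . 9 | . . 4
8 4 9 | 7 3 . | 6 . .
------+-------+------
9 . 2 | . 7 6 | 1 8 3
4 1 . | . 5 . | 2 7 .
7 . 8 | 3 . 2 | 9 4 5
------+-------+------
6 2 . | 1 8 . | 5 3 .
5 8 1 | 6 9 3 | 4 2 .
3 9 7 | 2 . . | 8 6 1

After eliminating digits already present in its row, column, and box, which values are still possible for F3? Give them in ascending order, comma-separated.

1,5

Row 3 already contains {3, 4, 6, 7, 8, 9}.
Column F already contains {2, 3, 4, 6, 9}.
Its 3×3 block (box 2) already contains {2, 3, 4, 7, 8, 9}.
Removing those from 1–9 leaves {1, 5} as the candidates for F3.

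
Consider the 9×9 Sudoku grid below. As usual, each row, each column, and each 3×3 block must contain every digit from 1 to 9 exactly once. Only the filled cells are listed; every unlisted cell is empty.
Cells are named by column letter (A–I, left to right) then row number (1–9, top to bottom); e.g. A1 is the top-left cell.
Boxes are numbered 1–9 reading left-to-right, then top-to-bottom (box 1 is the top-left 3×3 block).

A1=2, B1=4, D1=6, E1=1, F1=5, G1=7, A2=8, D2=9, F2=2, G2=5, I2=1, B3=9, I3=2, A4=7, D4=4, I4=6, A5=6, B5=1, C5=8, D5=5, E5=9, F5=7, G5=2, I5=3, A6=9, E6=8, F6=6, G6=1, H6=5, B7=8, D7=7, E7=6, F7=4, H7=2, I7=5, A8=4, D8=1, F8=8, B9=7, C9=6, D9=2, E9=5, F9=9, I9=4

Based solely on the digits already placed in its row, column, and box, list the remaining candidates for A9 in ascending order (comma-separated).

1,3

Row 9 already contains {2, 4, 5, 6, 7, 9}.
Column A already contains {2, 4, 6, 7, 8, 9}.
Its 3×3 block (box 7) already contains {4, 6, 7, 8}.
Removing those from 1–9 leaves {1, 3} as the candidates for A9.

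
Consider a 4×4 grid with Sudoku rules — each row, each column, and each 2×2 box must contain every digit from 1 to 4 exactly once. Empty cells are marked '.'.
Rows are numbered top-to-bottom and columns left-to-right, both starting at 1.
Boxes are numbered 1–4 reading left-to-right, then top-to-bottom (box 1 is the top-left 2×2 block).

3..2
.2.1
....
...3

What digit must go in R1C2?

Cell R1C2 itself could take any of {1, 4} by direct elimination.
Consider where 1 can go in row 1.
R1C3 is out (box 2 already has a 1).
So the only cell in row 1 that can hold 1 is R1C2.
Therefore R1C2 = 1.

1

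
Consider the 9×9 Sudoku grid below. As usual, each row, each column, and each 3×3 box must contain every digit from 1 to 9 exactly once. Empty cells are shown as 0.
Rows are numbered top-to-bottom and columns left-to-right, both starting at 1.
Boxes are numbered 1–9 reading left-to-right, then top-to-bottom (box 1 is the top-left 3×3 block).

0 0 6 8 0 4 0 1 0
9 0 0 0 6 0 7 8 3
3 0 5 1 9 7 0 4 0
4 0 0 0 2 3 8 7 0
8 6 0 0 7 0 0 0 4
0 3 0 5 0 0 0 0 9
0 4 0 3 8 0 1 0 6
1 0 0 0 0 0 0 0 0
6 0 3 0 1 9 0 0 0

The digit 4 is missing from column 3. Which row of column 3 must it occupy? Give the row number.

2

Consider where 4 can go in column 3.
R4C3 is out (row 4 already has a 4).
R5C3 is out (row 5 already has a 4).
R6C3 is out (box 4 already has a 4).
R7C3 is out (row 7 already has a 4).
R8C3 is out (box 7 already has a 4).
So the only cell in column 3 that can hold 4 is R2C3.
That is row 2.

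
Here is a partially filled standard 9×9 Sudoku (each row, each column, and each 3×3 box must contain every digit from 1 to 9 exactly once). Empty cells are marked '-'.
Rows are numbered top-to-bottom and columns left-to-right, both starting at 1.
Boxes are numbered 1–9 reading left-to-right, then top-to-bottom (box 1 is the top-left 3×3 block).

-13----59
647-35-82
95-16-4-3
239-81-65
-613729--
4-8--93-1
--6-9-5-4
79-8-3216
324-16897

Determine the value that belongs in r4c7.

Row 4 already contains {1, 2, 3, 5, 6, 8, 9}.
Column 7 already contains {2, 3, 4, 5, 8, 9}.
Its 3×3 block (box 6) already contains {1, 3, 5, 6, 9}.
The only value from 1–9 not eliminated is 7, so r4c7 = 7.

7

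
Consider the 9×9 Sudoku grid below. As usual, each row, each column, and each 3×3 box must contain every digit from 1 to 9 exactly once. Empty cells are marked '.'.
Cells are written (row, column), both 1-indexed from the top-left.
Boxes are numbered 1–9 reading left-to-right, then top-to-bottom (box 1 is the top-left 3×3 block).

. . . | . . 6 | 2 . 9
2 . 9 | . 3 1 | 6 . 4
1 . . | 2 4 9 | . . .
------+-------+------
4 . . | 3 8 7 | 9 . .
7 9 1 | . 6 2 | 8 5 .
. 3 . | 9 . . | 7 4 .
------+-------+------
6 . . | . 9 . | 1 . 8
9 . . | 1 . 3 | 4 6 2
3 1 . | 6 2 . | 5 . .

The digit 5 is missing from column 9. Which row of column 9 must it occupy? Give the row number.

Consider where 5 can go in column 9.
(4,9) is out (box 6 already has a 5).
(5,9) is out (row 5 already has a 5).
(6,9) is out (box 6 already has a 5).
(9,9) is out (row 9 already has a 5).
So the only cell in column 9 that can hold 5 is (3,9).
That is row 3.

3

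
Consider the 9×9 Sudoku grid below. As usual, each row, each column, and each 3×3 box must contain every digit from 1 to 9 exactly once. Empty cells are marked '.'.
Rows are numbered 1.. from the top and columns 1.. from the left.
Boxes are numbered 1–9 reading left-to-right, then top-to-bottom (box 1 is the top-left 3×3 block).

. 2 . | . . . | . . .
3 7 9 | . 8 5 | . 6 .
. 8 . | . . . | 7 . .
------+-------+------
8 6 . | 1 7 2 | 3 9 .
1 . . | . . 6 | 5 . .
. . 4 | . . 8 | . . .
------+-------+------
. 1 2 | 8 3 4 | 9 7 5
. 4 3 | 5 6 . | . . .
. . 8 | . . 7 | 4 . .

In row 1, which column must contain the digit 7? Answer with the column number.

Consider where 7 can go in row 1.
row 1, column 1 is out (box 1 already has a 7). row 1, column 3 is out (box 1 already has a 7). row 1, column 5 is out (column 5 already has a 7). row 1, column 6 is out (column 6 already has a 7). The remaining empty cells in row 1 are similarly blocked.
So the only cell in row 1 that can hold 7 is row 1, column 4.
That is column 4.

4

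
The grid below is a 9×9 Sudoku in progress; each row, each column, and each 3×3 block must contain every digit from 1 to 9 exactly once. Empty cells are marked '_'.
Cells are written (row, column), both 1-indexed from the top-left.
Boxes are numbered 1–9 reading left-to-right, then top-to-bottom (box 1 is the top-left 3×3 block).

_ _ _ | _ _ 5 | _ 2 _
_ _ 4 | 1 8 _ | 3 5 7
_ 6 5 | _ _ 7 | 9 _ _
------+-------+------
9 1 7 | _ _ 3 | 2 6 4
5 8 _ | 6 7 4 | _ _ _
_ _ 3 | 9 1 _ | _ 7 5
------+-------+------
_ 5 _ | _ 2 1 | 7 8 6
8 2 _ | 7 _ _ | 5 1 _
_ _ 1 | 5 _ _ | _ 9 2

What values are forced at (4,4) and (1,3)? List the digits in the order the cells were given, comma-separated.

For (4,4):
  Row 4 already contains {1, 2, 3, 4, 6, 7, 9}.
  Column 4 already contains {1, 5, 6, 7, 9}.
  Its 3×3 block (box 5) already contains {1, 3, 4, 6, 7, 9}.
  The only value from 1–9 not eliminated is 8, so (4,4) = 8.
For (1,3):
  Consider where 8 can go in column 3.
  (5,3) is out (row 5 already has a 8).
  (7,3) is out (row 7 already has a 8).
  (8,3) is out (row 8 already has a 8).
  So the only cell in column 3 that can hold 8 is (1,3).
  So (1,3) = 8.

8,8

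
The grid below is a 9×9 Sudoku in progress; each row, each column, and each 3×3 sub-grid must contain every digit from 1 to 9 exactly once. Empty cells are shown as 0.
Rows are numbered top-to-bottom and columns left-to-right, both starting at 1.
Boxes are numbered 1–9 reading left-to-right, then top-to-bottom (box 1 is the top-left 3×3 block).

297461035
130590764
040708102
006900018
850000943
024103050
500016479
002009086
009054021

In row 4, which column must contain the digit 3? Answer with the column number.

1

Consider where 3 can go in row 4.
r4c2 is out (column 2 already has a 3).
r4c5 is out (box 5 already has a 3).
r4c6 is out (column 6 already has a 3).
r4c7 is out (box 6 already has a 3).
So the only cell in row 4 that can hold 3 is r4c1.
That is column 1.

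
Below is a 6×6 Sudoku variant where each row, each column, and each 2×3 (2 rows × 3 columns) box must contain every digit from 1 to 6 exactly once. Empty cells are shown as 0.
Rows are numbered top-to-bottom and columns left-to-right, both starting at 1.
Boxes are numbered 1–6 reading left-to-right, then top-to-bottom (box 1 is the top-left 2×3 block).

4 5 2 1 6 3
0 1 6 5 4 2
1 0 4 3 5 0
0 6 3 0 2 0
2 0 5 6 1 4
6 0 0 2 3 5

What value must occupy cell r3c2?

Row 3 already contains {1, 3, 4, 5}.
Column 2 already contains {1, 5, 6}.
Its 2×3 block (box 3) already contains {1, 3, 4, 6}.
The only value from 1–6 not eliminated is 2, so r3c2 = 2.

2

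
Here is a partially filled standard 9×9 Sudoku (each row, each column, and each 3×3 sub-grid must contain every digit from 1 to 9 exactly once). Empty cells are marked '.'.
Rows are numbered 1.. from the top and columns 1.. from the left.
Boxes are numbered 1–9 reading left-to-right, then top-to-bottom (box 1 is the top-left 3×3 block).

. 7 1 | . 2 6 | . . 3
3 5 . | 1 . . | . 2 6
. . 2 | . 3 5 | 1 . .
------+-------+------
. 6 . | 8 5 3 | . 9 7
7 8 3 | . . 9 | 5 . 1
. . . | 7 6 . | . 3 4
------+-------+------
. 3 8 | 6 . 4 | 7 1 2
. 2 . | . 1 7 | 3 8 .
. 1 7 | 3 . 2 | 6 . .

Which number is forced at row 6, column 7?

Cell row 6, column 7 itself could take any of {2, 8} by direct elimination.
Consider where 8 can go in row 6.
row 6, column 1 is out (box 4 already has a 8).
row 6, column 2 is out (column 2 already has a 8).
row 6, column 3 is out (column 3 already has a 8).
row 6, column 6 is out (box 5 already has a 8).
So the only cell in row 6 that can hold 8 is row 6, column 7.
Therefore row 6, column 7 = 8.

8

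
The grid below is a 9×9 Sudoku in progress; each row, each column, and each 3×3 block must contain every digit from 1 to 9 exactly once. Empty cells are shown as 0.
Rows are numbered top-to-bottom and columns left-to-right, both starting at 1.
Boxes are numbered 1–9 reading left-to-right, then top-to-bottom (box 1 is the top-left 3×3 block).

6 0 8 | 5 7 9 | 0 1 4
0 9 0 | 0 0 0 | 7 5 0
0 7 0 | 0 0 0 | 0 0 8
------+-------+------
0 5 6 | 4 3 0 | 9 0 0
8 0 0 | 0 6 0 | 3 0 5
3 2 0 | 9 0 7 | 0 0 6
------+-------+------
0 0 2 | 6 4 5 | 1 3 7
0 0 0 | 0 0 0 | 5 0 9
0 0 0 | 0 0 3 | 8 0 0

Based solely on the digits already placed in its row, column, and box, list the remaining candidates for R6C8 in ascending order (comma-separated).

4,8

Row 6 already contains {2, 3, 6, 7, 9}.
Column 8 already contains {1, 3, 5}.
Its 3×3 block (box 6) already contains {3, 5, 6, 9}.
Removing those from 1–9 leaves {4, 8} as the candidates for R6C8.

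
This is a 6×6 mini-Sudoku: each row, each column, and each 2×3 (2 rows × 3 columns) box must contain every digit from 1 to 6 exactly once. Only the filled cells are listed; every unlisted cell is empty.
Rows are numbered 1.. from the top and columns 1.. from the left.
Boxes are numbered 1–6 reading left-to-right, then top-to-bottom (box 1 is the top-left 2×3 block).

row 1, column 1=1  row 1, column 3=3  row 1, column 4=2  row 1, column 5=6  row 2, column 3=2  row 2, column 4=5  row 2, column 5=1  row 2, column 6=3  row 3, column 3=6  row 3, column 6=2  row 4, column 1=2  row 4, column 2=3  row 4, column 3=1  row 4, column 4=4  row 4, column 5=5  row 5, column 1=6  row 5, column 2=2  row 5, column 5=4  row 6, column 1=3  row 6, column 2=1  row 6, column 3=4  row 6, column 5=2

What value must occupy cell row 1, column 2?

Cell row 1, column 2 itself could take any of {4, 5} by direct elimination.
Consider where 5 can go in box 1.
row 2, column 1 is out (row 2 already has a 5).
row 2, column 2 is out (row 2 already has a 5).
So the only cell in box 1 that can hold 5 is row 1, column 2.
Therefore row 1, column 2 = 5.

5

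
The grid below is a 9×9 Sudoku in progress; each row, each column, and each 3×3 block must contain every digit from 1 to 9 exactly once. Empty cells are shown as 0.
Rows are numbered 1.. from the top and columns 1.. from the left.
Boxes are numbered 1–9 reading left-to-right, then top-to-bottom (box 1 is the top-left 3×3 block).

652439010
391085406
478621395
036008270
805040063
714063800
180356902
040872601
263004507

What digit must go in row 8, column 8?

Row 8 already contains {1, 2, 4, 6, 7, 8}.
Column 8 already contains {1, 6, 7, 9}.
Its 3×3 block (box 9) already contains {1, 2, 5, 6, 7, 9}.
The only value from 1–9 not eliminated is 3, so row 8, column 8 = 3.

3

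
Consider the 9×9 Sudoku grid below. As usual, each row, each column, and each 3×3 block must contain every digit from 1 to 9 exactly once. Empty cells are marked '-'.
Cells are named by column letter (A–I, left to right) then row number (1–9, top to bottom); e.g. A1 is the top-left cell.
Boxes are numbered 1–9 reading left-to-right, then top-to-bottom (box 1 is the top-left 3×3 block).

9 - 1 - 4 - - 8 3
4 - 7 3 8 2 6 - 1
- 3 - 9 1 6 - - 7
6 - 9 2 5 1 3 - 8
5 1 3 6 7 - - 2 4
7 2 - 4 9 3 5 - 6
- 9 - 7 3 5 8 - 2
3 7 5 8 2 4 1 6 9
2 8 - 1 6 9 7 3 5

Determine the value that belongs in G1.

2

Row 1 already contains {1, 3, 4, 8, 9}.
Column G already contains {1, 3, 5, 6, 7, 8}.
Its 3×3 block (box 3) already contains {1, 3, 6, 7, 8}.
The only value from 1–9 not eliminated is 2, so G1 = 2.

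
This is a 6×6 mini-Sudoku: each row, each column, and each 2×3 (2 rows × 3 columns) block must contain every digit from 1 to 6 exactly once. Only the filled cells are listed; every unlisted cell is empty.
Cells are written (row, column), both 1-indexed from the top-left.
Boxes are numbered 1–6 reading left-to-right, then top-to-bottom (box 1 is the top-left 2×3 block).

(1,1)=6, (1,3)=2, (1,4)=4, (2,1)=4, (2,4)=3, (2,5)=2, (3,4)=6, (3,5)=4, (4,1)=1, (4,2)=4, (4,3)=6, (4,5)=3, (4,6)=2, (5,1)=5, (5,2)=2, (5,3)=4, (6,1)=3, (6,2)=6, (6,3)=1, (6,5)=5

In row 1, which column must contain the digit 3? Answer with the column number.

2

Consider where 3 can go in row 1.
(1,5) is out (column 5 already has a 3).
(1,6) is out (box 2 already has a 3).
So the only cell in row 1 that can hold 3 is (1,2).
That is column 2.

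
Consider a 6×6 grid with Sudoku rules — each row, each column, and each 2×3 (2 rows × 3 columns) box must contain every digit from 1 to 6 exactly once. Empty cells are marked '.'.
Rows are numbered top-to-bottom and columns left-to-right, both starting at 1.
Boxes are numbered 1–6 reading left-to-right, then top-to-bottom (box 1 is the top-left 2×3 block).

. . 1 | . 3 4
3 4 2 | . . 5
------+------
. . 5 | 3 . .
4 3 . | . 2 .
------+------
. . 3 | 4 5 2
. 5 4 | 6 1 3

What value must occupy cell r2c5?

6

Row 2 already contains {2, 3, 4, 5}.
Column 5 already contains {1, 2, 3, 5}.
Its 2×3 block (box 2) already contains {3, 4, 5}.
The only value from 1–6 not eliminated is 6, so r2c5 = 6.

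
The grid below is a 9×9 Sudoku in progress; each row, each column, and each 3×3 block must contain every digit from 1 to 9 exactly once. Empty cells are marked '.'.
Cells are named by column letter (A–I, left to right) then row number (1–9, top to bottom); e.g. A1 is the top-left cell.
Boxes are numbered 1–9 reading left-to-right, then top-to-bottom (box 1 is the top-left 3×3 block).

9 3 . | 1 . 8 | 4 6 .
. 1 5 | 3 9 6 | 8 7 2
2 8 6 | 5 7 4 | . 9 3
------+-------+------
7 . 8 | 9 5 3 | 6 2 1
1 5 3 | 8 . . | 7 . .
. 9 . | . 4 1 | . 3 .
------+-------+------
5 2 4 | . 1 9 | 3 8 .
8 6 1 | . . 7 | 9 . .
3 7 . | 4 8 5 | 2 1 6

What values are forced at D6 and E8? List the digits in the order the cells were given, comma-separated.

7,3

For D6:
  Consider where 7 can go in row 6.
  A6 is out (column A already has a 7).
  C6 is out (box 4 already has a 7).
  G6 is out (column G already has a 7).
  I6 is out (box 6 already has a 7).
  So the only cell in row 6 that can hold 7 is D6.
  So D6 = 7.
For E8:
  Consider where 3 can go in column E.
  E1 is out (row 1 already has a 3).
  E5 is out (row 5 already has a 3).
  So the only cell in column E that can hold 3 is E8.
  So E8 = 3.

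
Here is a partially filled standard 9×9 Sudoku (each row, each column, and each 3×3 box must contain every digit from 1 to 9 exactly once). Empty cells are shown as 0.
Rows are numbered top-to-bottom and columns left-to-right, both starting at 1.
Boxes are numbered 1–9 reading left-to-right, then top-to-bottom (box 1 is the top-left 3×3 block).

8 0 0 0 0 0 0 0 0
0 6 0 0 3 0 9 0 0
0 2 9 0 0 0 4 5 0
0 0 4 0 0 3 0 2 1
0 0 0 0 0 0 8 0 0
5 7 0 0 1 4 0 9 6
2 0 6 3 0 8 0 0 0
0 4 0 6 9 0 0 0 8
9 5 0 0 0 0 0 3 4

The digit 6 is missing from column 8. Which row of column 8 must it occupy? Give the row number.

1

Consider where 6 can go in column 8.
r2c8 is out (row 2 already has a 6).
r5c8 is out (box 6 already has a 6).
r7c8 is out (row 7 already has a 6).
r8c8 is out (row 8 already has a 6).
So the only cell in column 8 that can hold 6 is r1c8.
That is row 1.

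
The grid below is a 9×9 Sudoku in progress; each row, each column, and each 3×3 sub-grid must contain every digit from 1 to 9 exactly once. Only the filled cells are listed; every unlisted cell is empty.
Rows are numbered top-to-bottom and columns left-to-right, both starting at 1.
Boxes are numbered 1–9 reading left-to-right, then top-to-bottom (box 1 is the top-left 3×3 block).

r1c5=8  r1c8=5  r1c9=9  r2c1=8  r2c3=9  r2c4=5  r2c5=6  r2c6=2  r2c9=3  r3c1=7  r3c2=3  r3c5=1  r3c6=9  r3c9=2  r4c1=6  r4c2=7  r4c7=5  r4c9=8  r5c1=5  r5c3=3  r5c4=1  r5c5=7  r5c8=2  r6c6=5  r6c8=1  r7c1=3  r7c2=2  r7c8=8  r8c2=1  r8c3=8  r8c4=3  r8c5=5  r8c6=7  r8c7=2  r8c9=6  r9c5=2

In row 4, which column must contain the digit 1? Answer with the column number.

Consider where 1 can go in row 4.
r4c4 is out (column 4 already has a 1).
r4c5 is out (column 5 already has a 1).
r4c6 is out (box 5 already has a 1).
r4c8 is out (column 8 already has a 1).
So the only cell in row 4 that can hold 1 is r4c3.
That is column 3.

3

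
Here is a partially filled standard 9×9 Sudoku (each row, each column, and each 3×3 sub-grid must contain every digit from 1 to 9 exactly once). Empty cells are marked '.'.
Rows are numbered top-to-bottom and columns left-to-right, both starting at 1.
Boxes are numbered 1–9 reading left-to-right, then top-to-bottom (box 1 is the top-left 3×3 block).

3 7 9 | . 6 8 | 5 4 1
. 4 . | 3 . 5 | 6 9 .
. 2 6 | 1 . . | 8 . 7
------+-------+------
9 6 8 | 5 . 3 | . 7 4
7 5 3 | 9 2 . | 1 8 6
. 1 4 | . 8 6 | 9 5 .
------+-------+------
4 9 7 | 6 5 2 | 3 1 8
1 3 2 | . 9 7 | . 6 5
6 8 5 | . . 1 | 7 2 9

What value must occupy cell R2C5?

7

Row 2 already contains {3, 4, 5, 6, 9}.
Column 5 already contains {2, 5, 6, 8, 9}.
Its 3×3 block (box 2) already contains {1, 3, 5, 6, 8}.
The only value from 1–9 not eliminated is 7, so R2C5 = 7.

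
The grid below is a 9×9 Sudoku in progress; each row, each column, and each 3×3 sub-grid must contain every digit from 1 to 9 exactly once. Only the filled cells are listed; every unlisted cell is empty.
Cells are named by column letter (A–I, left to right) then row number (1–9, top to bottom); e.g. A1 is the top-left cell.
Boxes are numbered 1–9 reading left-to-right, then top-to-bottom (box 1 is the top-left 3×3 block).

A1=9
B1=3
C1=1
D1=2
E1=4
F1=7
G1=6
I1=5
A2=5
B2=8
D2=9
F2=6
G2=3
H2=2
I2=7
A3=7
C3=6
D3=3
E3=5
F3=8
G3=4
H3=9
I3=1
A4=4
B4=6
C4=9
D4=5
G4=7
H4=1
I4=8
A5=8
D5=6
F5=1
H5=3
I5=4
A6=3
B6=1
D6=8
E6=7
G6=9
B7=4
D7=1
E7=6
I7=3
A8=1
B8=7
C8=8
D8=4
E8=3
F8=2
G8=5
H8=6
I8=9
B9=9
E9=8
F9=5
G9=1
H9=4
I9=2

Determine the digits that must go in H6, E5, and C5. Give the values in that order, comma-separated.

5,9,7

For H6:
  Row 6 already contains {1, 3, 7, 8, 9}.
  Column H already contains {1, 2, 3, 4, 6, 9}.
  Its 3×3 block (box 6) already contains {1, 3, 4, 7, 8, 9}.
  The only value from 1–9 not eliminated is 5, so H6 = 5.
For E5:
  Consider where 9 can go in column E.
  E2 is out (row 2 already has a 9).
  E4 is out (row 4 already has a 9).
  So the only cell in column E that can hold 9 is E5.
  So E5 = 9.
For C5:
  Consider where 7 can go in column C.
  C2 is out (row 2 already has a 7).
  C6 is out (row 6 already has a 7).
  C7 is out (box 7 already has a 7).
  C9 is out (box 7 already has a 7).
  So the only cell in column C that can hold 7 is C5.
  So C5 = 7.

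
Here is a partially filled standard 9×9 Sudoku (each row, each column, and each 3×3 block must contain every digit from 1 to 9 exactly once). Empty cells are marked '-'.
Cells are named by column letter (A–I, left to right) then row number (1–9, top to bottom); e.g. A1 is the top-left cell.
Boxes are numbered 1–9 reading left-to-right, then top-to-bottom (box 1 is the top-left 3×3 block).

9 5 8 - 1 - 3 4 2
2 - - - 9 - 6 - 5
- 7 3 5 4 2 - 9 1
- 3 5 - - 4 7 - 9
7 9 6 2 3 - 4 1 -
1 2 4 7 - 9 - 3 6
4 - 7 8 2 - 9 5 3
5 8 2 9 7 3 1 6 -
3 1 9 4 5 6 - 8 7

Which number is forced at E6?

8

Row 6 already contains {1, 2, 3, 4, 6, 7, 9}.
Column E already contains {1, 2, 3, 4, 5, 7, 9}.
Its 3×3 block (box 5) already contains {2, 3, 4, 7, 9}.
The only value from 1–9 not eliminated is 8, so E6 = 8.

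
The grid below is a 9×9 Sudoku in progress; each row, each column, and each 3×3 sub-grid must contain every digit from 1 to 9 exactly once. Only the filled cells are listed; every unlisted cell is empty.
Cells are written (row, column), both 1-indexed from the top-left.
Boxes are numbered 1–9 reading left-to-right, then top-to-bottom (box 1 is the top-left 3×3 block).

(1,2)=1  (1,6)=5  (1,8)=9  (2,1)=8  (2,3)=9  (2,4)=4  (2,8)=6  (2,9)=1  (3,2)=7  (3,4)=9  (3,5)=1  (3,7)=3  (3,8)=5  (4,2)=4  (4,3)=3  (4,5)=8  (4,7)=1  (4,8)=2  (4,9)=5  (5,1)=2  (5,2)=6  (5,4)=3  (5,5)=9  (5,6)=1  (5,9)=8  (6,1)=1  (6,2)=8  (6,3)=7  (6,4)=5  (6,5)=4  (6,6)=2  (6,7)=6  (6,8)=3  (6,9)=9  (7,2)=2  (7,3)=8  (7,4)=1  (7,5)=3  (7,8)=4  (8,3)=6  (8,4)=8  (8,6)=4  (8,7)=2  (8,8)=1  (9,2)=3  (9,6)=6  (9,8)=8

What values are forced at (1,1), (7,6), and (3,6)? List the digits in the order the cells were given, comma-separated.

3,9,8

For (1,1):
  Consider where 3 can go in box 1.
  (1,3) is out (column 3 already has a 3).
  (2,2) is out (column 2 already has a 3).
  (3,1) is out (row 3 already has a 3).
  (3,3) is out (row 3 already has a 3).
  So the only cell in box 1 that can hold 3 is (1,1).
  So (1,1) = 3.
For (7,6):
  Consider where 9 can go in column 6.
  (2,6) is out (row 2 already has a 9).
  (3,6) is out (row 3 already has a 9).
  (4,6) is out (box 5 already has a 9).
  So the only cell in column 6 that can hold 9 is (7,6).
  So (7,6) = 9.
For (3,6):
  Row 3 already contains {1, 3, 5, 7, 9}.
  Column 6 already contains {1, 2, 4, 5, 6}.
  Its 3×3 block (box 2) already contains {1, 4, 5, 9}.
  The only value from 1–9 not eliminated is 8, so (3,6) = 8.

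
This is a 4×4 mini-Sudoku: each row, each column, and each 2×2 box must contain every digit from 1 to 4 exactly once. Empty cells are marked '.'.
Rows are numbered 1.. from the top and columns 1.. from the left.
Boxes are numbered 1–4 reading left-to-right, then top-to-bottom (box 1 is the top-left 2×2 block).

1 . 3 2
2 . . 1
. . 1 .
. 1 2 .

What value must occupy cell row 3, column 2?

2

Cell row 3, column 2 itself could take any of {2, 3, 4} by direct elimination.
Consider where 2 can go in box 3.
row 3, column 1 is out (column 1 already has a 2).
row 4, column 1 is out (row 4 already has a 2).
So the only cell in box 3 that can hold 2 is row 3, column 2.
Therefore row 3, column 2 = 2.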